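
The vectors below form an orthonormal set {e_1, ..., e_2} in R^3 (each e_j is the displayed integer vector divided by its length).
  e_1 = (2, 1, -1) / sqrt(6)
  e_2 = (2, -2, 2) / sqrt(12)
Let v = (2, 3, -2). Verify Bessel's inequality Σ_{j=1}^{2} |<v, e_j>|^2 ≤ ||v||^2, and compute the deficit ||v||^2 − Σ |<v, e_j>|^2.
Σ |<v, e_j>|^2 = 33/2; ||v||^2 = 17; deficit = 1/2

Write each e_j = u_j / sqrt(<u_j, u_j>) where u_j is the displayed integer vector. Then <v, e_j> = <v, u_j> / sqrt(<u_j, u_j>), so |<v, e_j>|^2 = <v, u_j>^2 / <u_j, u_j>.
Coefficients: <v, e_1> = 9/sqrt(6), <v, e_2> = -6/sqrt(12).
Square and sum: Σ |<v, e_j>|^2 = 33/2.
Compute ||v||^2 = v·v = 17.
Deficit = 17 − 33/2 = 1/2 ≥ 0, confirming Bessel's inequality. (The deficit equals ||v − Σ <v,e_j> e_j||^2, the squared distance from v to span{e_j}.)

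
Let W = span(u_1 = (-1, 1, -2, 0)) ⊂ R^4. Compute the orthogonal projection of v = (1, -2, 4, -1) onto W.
proj_W(v) = (11/6, -11/6, 11/3, 0)

Set up U = [u_1 | ... | u_1] ∈ R^(4×1). The projector onto W = col(U) is P = U (U^T U)^(-1) U^T.
Compute U^T U =
  [6],
and U^T v = (-11).
Solve U^T U · c = U^T v for the coefficients: c = (-11/6). The projection is proj_W(v) = U c.
Check: (v - proj_W(v)) · u_1 = 0  (should be 0).
Result: proj_W(v) = (11/6, -11/6, 11/3, 0).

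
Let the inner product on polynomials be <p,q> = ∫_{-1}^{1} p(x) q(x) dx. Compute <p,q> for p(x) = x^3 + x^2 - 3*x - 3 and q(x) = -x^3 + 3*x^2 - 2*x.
<p,q> = -24/35

Expand the product: p(x)·q(x) = -x^6 + 2*x^5 + 4*x^4 - 8*x^3 - 3*x^2 + 6*x.
∫_{-1}^{1} of each monomial x^k gives [2/(k+1) if k even, 0 if k odd]. Integrating term-by-term (or equivalently evaluating the antiderivative F(x) = -x^7/7 + x^6/3 + 4*x^5/5 - 2*x^4 - x^3 + 3*x^2 at the endpoints):
  F(1) − F(−1) = 104/105 − (176/105) = -24/35.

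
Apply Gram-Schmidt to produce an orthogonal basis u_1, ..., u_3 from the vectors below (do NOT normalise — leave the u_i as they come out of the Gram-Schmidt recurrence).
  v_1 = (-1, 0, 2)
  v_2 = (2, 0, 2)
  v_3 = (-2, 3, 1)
Orthogonal basis:
  u_1 = (-1, 0, 2)
  u_2 = (12/5, 0, 6/5)
  u_3 = (0, 3, 0)

Apply the Gram-Schmidt recurrence
  u_1 = v_1
  u_i = v_i − Σ_{j<i} ((v_i · u_j) / (u_j · u_j)) · u_j.

Step by step this gives:
  u_1 = (-1, 0, 2)
  u_2 = (12/5, 0, 6/5)
  u_3 = (0, 3, 0)

Orthogonality check:
  u_2 · u_1 = 0 (should be 0)
  u_3 · u_1 = 0 (should be 0)
  u_3 · u_2 = 0 (should be 0)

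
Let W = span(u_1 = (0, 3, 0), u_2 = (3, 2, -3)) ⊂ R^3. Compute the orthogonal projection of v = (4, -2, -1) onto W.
proj_W(v) = (5/2, -2, -5/2)

Set up U = [u_1 | ... | u_2] ∈ R^(3×2). The projector onto W = col(U) is P = U (U^T U)^(-1) U^T.
Compute U^T U =
  [9, 6]
  [6, 22],
and U^T v = (-6, 11).
Solve U^T U · c = U^T v for the coefficients: c = (-11/9, 5/6). The projection is proj_W(v) = U c.
Check: (v - proj_W(v)) · u_1 = 0  (should be 0).
Check: (v - proj_W(v)) · u_2 = 0  (should be 0).
Result: proj_W(v) = (5/2, -2, -5/2).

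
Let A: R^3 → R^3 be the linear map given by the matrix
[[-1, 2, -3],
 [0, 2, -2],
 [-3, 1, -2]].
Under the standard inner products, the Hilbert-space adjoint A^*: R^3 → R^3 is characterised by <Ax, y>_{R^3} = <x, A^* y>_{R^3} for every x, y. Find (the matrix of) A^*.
A^* = A^T =
[[-1, 0, -3],
 [2, 2, 1],
 [-3, -2, -2]]

For real matrices with standard dot products, the defining identity <Ax, y> = <x, A^* y> gives (Ax)^T y = x^T (A^*) y, i.e. x^T A^T y = x^T (A^*) y. Since this holds for all x, y, we must have A^* = A^T. Therefore
A^* =
[[-1, 0, -3],
 [2, 2, 1],
 [-3, -2, -2]].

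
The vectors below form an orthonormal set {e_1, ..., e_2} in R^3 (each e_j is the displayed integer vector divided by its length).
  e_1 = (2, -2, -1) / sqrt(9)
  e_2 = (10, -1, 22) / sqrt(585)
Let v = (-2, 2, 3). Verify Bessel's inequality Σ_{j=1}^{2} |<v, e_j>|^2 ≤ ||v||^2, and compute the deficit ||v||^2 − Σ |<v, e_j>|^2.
Σ |<v, e_j>|^2 = 1089/65; ||v||^2 = 17; deficit = 16/65

Write each e_j = u_j / sqrt(<u_j, u_j>) where u_j is the displayed integer vector. Then <v, e_j> = <v, u_j> / sqrt(<u_j, u_j>), so |<v, e_j>|^2 = <v, u_j>^2 / <u_j, u_j>.
Coefficients: <v, e_1> = -11/sqrt(9), <v, e_2> = 44/sqrt(585).
Square and sum: Σ |<v, e_j>|^2 = 1089/65.
Compute ||v||^2 = v·v = 17.
Deficit = 17 − 1089/65 = 16/65 ≥ 0, confirming Bessel's inequality. (The deficit equals ||v − Σ <v,e_j> e_j||^2, the squared distance from v to span{e_j}.)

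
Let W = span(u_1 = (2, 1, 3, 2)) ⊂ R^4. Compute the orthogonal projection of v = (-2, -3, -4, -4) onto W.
proj_W(v) = (-3, -3/2, -9/2, -3)

Set up U = [u_1 | ... | u_1] ∈ R^(4×1). The projector onto W = col(U) is P = U (U^T U)^(-1) U^T.
Compute U^T U =
  [18],
and U^T v = (-27).
Solve U^T U · c = U^T v for the coefficients: c = (-3/2). The projection is proj_W(v) = U c.
Check: (v - proj_W(v)) · u_1 = 0  (should be 0).
Result: proj_W(v) = (-3, -3/2, -9/2, -3).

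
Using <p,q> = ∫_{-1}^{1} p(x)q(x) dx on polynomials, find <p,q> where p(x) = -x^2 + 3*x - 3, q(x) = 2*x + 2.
<p,q> = -28/3

Expand the product: p(x)·q(x) = -2*x^3 + 4*x^2 - 6.
∫_{-1}^{1} of each monomial x^k gives [2/(k+1) if k even, 0 if k odd]. Integrating term-by-term (or equivalently evaluating the antiderivative F(x) = -x^4/2 + 4*x^3/3 - 6*x at the endpoints):
  F(1) − F(−1) = -31/6 − (25/6) = -28/3.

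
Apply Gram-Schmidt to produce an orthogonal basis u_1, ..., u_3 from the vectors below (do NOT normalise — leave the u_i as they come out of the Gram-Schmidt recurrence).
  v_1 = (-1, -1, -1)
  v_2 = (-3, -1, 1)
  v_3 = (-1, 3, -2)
Orthogonal basis:
  u_1 = (-1, -1, -1)
  u_2 = (-2, 0, 2)
  u_3 = (-3/2, 3, -3/2)

Apply the Gram-Schmidt recurrence
  u_1 = v_1
  u_i = v_i − Σ_{j<i} ((v_i · u_j) / (u_j · u_j)) · u_j.

Step by step this gives:
  u_1 = (-1, -1, -1)
  u_2 = (-2, 0, 2)
  u_3 = (-3/2, 3, -3/2)

Orthogonality check:
  u_2 · u_1 = 0 (should be 0)
  u_3 · u_1 = 0 (should be 0)
  u_3 · u_2 = 0 (should be 0)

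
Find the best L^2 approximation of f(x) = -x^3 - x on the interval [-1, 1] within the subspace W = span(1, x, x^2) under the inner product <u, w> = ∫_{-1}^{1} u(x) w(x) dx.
g(x) = -8*x/5

The best approximation g ∈ W is the orthogonal projection of f onto W. Writing g = a_0 + a_1 x + a_2 x^2, the coefficients solve the normal equations G · a = b where
  G_{ij} = <φ_i, φ_j> and b_i = <f, φ_i>, with φ_0 = 1, φ_1 = x, φ_2 = x^2.
G =
  [2, 0, 2/3]
  [0, 2/3, 0]
  [2/3, 0, 2/5],
b = (0, -16/15, 0).
Solving gives a_0 = 0, a_1 = -8/5, a_2 = 0, so
  g(x) = -8*x/5.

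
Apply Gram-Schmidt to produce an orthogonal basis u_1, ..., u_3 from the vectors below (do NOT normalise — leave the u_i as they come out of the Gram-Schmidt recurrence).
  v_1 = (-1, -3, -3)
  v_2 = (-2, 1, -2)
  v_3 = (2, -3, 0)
Orthogonal basis:
  u_1 = (-1, -3, -3)
  u_2 = (-33/19, 34/19, -23/19)
  u_3 = (27/73, 12/73, -21/73)

Apply the Gram-Schmidt recurrence
  u_1 = v_1
  u_i = v_i − Σ_{j<i} ((v_i · u_j) / (u_j · u_j)) · u_j.

Step by step this gives:
  u_1 = (-1, -3, -3)
  u_2 = (-33/19, 34/19, -23/19)
  u_3 = (27/73, 12/73, -21/73)

Orthogonality check:
  u_2 · u_1 = 0 (should be 0)
  u_3 · u_1 = 0 (should be 0)
  u_3 · u_2 = 0 (should be 0)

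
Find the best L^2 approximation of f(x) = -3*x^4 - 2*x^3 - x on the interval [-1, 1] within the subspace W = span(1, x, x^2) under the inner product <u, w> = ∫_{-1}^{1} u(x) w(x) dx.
g(x) = -18*x^2/7 - 11*x/5 + 9/35

The best approximation g ∈ W is the orthogonal projection of f onto W. Writing g = a_0 + a_1 x + a_2 x^2, the coefficients solve the normal equations G · a = b where
  G_{ij} = <φ_i, φ_j> and b_i = <f, φ_i>, with φ_0 = 1, φ_1 = x, φ_2 = x^2.
G =
  [2, 0, 2/3]
  [0, 2/3, 0]
  [2/3, 0, 2/5],
b = (-6/5, -22/15, -6/7).
Solving gives a_0 = 9/35, a_1 = -11/5, a_2 = -18/7, so
  g(x) = -18*x^2/7 - 11*x/5 + 9/35.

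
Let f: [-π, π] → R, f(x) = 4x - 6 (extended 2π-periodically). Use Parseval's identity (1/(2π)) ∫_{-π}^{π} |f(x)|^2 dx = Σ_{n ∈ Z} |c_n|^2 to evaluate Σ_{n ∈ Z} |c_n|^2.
Σ |c_n|^2 = 16π^2/3 + 36

Expand and integrate term by term over [-π, π]:
  ∫ (4x)^2 dx = 16·(2π^3/3); ∫ 2·4·(-6)·x dx = 0 (odd integrand); ∫ (-6)^2 dx = 36·2π.
So (1/(2π)) ∫_{-π}^{π} (4x - 6)^2 dx = 16π^2/3 + 36 = 16π^2/3 + 36.
Parseval ⇒ Σ |c_n|^2 = 16π^2/3 + 36.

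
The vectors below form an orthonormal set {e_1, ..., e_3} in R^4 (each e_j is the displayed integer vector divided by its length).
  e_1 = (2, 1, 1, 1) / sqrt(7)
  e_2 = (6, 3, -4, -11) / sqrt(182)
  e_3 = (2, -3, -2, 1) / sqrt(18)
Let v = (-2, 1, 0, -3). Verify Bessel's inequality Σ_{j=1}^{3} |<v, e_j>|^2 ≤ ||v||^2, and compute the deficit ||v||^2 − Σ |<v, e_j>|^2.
Σ |<v, e_j>|^2 = 1622/117; ||v||^2 = 14; deficit = 16/117

Write each e_j = u_j / sqrt(<u_j, u_j>) where u_j is the displayed integer vector. Then <v, e_j> = <v, u_j> / sqrt(<u_j, u_j>), so |<v, e_j>|^2 = <v, u_j>^2 / <u_j, u_j>.
Coefficients: <v, e_1> = -6/sqrt(7), <v, e_2> = 24/sqrt(182), <v, e_3> = -10/sqrt(18).
Square and sum: Σ |<v, e_j>|^2 = 1622/117.
Compute ||v||^2 = v·v = 14.
Deficit = 14 − 1622/117 = 16/117 ≥ 0, confirming Bessel's inequality. (The deficit equals ||v − Σ <v,e_j> e_j||^2, the squared distance from v to span{e_j}.)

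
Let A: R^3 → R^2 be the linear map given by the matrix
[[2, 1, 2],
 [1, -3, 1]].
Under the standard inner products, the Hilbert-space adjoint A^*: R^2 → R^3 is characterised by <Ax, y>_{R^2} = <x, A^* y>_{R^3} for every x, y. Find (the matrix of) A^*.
A^* = A^T =
[[2, 1],
 [1, -3],
 [2, 1]]

For real matrices with standard dot products, the defining identity <Ax, y> = <x, A^* y> gives (Ax)^T y = x^T (A^*) y, i.e. x^T A^T y = x^T (A^*) y. Since this holds for all x, y, we must have A^* = A^T. Therefore
A^* =
[[2, 1],
 [1, -3],
 [2, 1]].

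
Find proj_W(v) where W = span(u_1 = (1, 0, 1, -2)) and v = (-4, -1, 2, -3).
proj_W(v) = (2/3, 0, 2/3, -4/3)

Set up U = [u_1 | ... | u_1] ∈ R^(4×1). The projector onto W = col(U) is P = U (U^T U)^(-1) U^T.
Compute U^T U =
  [6],
and U^T v = (4).
Solve U^T U · c = U^T v for the coefficients: c = (2/3). The projection is proj_W(v) = U c.
Check: (v - proj_W(v)) · u_1 = 0  (should be 0).
Result: proj_W(v) = (2/3, 0, 2/3, -4/3).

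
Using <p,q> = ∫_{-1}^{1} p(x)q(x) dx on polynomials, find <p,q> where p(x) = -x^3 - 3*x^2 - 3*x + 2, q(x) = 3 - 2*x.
<p,q> = 54/5

Expand the product: p(x)·q(x) = 2*x^4 + 3*x^3 - 3*x^2 - 13*x + 6.
∫_{-1}^{1} of each monomial x^k gives [2/(k+1) if k even, 0 if k odd]. Integrating term-by-term (or equivalently evaluating the antiderivative F(x) = 2*x^5/5 + 3*x^4/4 - x^3 - 13*x^2/2 + 6*x at the endpoints):
  F(1) − F(−1) = -7/20 − (-223/20) = 54/5.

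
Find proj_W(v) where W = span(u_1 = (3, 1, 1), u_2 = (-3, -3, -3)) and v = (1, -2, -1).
proj_W(v) = (1, -3/2, -3/2)

Set up U = [u_1 | ... | u_2] ∈ R^(3×2). The projector onto W = col(U) is P = U (U^T U)^(-1) U^T.
Compute U^T U =
  [11, -15]
  [-15, 27],
and U^T v = (0, 6).
Solve U^T U · c = U^T v for the coefficients: c = (5/4, 11/12). The projection is proj_W(v) = U c.
Check: (v - proj_W(v)) · u_1 = 0  (should be 0).
Check: (v - proj_W(v)) · u_2 = 0  (should be 0).
Result: proj_W(v) = (1, -3/2, -3/2).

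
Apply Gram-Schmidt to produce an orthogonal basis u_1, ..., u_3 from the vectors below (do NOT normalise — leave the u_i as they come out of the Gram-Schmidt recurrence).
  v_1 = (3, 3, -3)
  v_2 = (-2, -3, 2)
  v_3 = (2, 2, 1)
Orthogonal basis:
  u_1 = (3, 3, -3)
  u_2 = (1/3, -2/3, -1/3)
  u_3 = (3/2, 0, 3/2)

Apply the Gram-Schmidt recurrence
  u_1 = v_1
  u_i = v_i − Σ_{j<i} ((v_i · u_j) / (u_j · u_j)) · u_j.

Step by step this gives:
  u_1 = (3, 3, -3)
  u_2 = (1/3, -2/3, -1/3)
  u_3 = (3/2, 0, 3/2)

Orthogonality check:
  u_2 · u_1 = 0 (should be 0)
  u_3 · u_1 = 0 (should be 0)
  u_3 · u_2 = 0 (should be 0)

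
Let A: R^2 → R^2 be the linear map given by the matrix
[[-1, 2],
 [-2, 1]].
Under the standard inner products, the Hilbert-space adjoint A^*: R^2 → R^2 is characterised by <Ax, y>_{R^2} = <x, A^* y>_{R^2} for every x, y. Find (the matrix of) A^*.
A^* = A^T =
[[-1, -2],
 [2, 1]]

For real matrices with standard dot products, the defining identity <Ax, y> = <x, A^* y> gives (Ax)^T y = x^T (A^*) y, i.e. x^T A^T y = x^T (A^*) y. Since this holds for all x, y, we must have A^* = A^T. Therefore
A^* =
[[-1, -2],
 [2, 1]].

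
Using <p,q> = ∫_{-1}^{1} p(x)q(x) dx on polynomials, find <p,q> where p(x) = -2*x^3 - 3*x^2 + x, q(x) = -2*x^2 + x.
<p,q> = 34/15

Expand the product: p(x)·q(x) = 4*x^5 + 4*x^4 - 5*x^3 + x^2.
∫_{-1}^{1} of each monomial x^k gives [2/(k+1) if k even, 0 if k odd]. Integrating term-by-term (or equivalently evaluating the antiderivative F(x) = 2*x^6/3 + 4*x^5/5 - 5*x^4/4 + x^3/3 at the endpoints):
  F(1) − F(−1) = 11/20 − (-103/60) = 34/15.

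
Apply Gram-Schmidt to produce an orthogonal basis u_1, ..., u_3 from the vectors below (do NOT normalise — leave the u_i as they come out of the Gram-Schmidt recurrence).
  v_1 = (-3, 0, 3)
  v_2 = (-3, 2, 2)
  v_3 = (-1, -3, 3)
Orthogonal basis:
  u_1 = (-3, 0, 3)
  u_2 = (-1/2, 2, -1/2)
  u_3 = (2/9, 1/9, 2/9)

Apply the Gram-Schmidt recurrence
  u_1 = v_1
  u_i = v_i − Σ_{j<i} ((v_i · u_j) / (u_j · u_j)) · u_j.

Step by step this gives:
  u_1 = (-3, 0, 3)
  u_2 = (-1/2, 2, -1/2)
  u_3 = (2/9, 1/9, 2/9)

Orthogonality check:
  u_2 · u_1 = 0 (should be 0)
  u_3 · u_1 = 0 (should be 0)
  u_3 · u_2 = 0 (should be 0)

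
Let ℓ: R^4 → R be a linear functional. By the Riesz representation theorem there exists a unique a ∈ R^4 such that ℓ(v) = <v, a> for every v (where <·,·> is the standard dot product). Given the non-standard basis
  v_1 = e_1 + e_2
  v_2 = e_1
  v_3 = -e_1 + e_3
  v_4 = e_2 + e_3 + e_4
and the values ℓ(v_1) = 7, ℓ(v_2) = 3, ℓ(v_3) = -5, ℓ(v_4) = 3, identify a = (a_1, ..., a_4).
a = (3, 4, -2, 1)

Write a = (a_1, ..., a_4) in the standard basis. For each basis vector v_i, ℓ(v_i) = <v_i, a> is a linear equation in the a_j's. Collect the n equations into a matrix system V a = ℓ, where row i of V is v_i (expressed in the standard basis). Since V is invertible (lower-triangular with 1s on the diagonal, up to permutation), solve by back-substitution:
  V =
[[1, 1, 0, 0],
 [1, 0, 0, 0],
 [-1, 0, 1, 0],
 [0, 1, 1, 1]]
  V a = (7, 3, -5, 3)
Solving gives a = (3, 4, -2, 1).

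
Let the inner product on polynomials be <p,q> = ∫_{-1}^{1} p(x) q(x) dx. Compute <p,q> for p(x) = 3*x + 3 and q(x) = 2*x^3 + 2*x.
<p,q> = 32/5

Expand the product: p(x)·q(x) = 6*x^4 + 6*x^3 + 6*x^2 + 6*x.
∫_{-1}^{1} of each monomial x^k gives [2/(k+1) if k even, 0 if k odd]. Integrating term-by-term (or equivalently evaluating the antiderivative F(x) = 6*x^5/5 + 3*x^4/2 + 2*x^3 + 3*x^2 at the endpoints):
  F(1) − F(−1) = 77/10 − (13/10) = 32/5.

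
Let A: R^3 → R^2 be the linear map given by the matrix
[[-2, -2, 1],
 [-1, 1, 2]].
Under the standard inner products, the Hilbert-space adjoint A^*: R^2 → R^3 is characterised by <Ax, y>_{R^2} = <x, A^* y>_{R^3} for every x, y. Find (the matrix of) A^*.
A^* = A^T =
[[-2, -1],
 [-2, 1],
 [1, 2]]

For real matrices with standard dot products, the defining identity <Ax, y> = <x, A^* y> gives (Ax)^T y = x^T (A^*) y, i.e. x^T A^T y = x^T (A^*) y. Since this holds for all x, y, we must have A^* = A^T. Therefore
A^* =
[[-2, -1],
 [-2, 1],
 [1, 2]].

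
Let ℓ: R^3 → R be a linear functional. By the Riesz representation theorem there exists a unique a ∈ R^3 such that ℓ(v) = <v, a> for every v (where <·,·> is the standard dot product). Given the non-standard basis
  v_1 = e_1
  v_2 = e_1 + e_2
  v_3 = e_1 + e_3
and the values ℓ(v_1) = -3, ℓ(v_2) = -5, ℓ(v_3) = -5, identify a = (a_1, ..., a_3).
a = (-3, -2, -2)

Write a = (a_1, ..., a_3) in the standard basis. For each basis vector v_i, ℓ(v_i) = <v_i, a> is a linear equation in the a_j's. Collect the n equations into a matrix system V a = ℓ, where row i of V is v_i (expressed in the standard basis). Since V is invertible (lower-triangular with 1s on the diagonal, up to permutation), solve by back-substitution:
  V =
[[1, 0, 0],
 [1, 1, 0],
 [1, 0, 1]]
  V a = (-3, -5, -5)
Solving gives a = (-3, -2, -2).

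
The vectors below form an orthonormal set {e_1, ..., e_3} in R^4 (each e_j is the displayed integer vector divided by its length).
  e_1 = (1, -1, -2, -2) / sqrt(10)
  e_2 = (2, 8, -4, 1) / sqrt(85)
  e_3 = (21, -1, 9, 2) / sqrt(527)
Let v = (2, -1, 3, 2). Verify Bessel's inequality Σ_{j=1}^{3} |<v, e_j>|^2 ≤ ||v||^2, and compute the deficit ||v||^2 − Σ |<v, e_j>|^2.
Σ |<v, e_j>|^2 = 1091/62; ||v||^2 = 18; deficit = 25/62

Write each e_j = u_j / sqrt(<u_j, u_j>) where u_j is the displayed integer vector. Then <v, e_j> = <v, u_j> / sqrt(<u_j, u_j>), so |<v, e_j>|^2 = <v, u_j>^2 / <u_j, u_j>.
Coefficients: <v, e_1> = -7/sqrt(10), <v, e_2> = -14/sqrt(85), <v, e_3> = 74/sqrt(527).
Square and sum: Σ |<v, e_j>|^2 = 1091/62.
Compute ||v||^2 = v·v = 18.
Deficit = 18 − 1091/62 = 25/62 ≥ 0, confirming Bessel's inequality. (The deficit equals ||v − Σ <v,e_j> e_j||^2, the squared distance from v to span{e_j}.)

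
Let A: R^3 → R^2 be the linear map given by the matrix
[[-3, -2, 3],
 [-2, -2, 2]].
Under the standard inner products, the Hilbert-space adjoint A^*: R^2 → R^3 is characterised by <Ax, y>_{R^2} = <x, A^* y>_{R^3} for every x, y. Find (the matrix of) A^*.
A^* = A^T =
[[-3, -2],
 [-2, -2],
 [3, 2]]

For real matrices with standard dot products, the defining identity <Ax, y> = <x, A^* y> gives (Ax)^T y = x^T (A^*) y, i.e. x^T A^T y = x^T (A^*) y. Since this holds for all x, y, we must have A^* = A^T. Therefore
A^* =
[[-3, -2],
 [-2, -2],
 [3, 2]].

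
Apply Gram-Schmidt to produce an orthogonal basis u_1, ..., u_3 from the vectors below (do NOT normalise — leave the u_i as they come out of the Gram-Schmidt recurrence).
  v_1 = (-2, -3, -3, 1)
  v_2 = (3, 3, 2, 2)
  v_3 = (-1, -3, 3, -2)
Orthogonal basis:
  u_1 = (-2, -3, -3, 1)
  u_2 = (31/23, 12/23, -11/23, 65/23)
  u_3 = (73/237, -197/79, 601/237, 176/237)

Apply the Gram-Schmidt recurrence
  u_1 = v_1
  u_i = v_i − Σ_{j<i} ((v_i · u_j) / (u_j · u_j)) · u_j.

Step by step this gives:
  u_1 = (-2, -3, -3, 1)
  u_2 = (31/23, 12/23, -11/23, 65/23)
  u_3 = (73/237, -197/79, 601/237, 176/237)

Orthogonality check:
  u_2 · u_1 = 0 (should be 0)
  u_3 · u_1 = 0 (should be 0)
  u_3 · u_2 = 0 (should be 0)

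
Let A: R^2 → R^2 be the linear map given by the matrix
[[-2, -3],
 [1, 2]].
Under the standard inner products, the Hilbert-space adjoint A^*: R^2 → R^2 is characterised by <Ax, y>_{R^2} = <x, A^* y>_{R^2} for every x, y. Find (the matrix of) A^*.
A^* = A^T =
[[-2, 1],
 [-3, 2]]

For real matrices with standard dot products, the defining identity <Ax, y> = <x, A^* y> gives (Ax)^T y = x^T (A^*) y, i.e. x^T A^T y = x^T (A^*) y. Since this holds for all x, y, we must have A^* = A^T. Therefore
A^* =
[[-2, 1],
 [-3, 2]].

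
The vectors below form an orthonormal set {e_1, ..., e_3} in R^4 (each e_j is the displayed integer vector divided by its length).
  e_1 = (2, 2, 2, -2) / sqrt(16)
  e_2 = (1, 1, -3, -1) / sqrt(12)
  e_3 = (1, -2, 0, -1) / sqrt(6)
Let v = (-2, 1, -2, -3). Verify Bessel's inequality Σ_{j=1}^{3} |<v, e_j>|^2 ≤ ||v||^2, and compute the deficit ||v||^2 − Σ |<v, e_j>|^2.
Σ |<v, e_j>|^2 = 11/2; ||v||^2 = 18; deficit = 25/2

Write each e_j = u_j / sqrt(<u_j, u_j>) where u_j is the displayed integer vector. Then <v, e_j> = <v, u_j> / sqrt(<u_j, u_j>), so |<v, e_j>|^2 = <v, u_j>^2 / <u_j, u_j>.
Coefficients: <v, e_1> = 0/sqrt(16), <v, e_2> = 8/sqrt(12), <v, e_3> = -1/sqrt(6).
Square and sum: Σ |<v, e_j>|^2 = 11/2.
Compute ||v||^2 = v·v = 18.
Deficit = 18 − 11/2 = 25/2 ≥ 0, confirming Bessel's inequality. (The deficit equals ||v − Σ <v,e_j> e_j||^2, the squared distance from v to span{e_j}.)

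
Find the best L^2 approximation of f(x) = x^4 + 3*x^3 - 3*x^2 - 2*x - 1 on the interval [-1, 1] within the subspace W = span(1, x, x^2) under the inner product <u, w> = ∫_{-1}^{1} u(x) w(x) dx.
g(x) = -15*x^2/7 - x/5 - 38/35

The best approximation g ∈ W is the orthogonal projection of f onto W. Writing g = a_0 + a_1 x + a_2 x^2, the coefficients solve the normal equations G · a = b where
  G_{ij} = <φ_i, φ_j> and b_i = <f, φ_i>, with φ_0 = 1, φ_1 = x, φ_2 = x^2.
G =
  [2, 0, 2/3]
  [0, 2/3, 0]
  [2/3, 0, 2/5],
b = (-18/5, -2/15, -166/105).
Solving gives a_0 = -38/35, a_1 = -1/5, a_2 = -15/7, so
  g(x) = -15*x^2/7 - x/5 - 38/35.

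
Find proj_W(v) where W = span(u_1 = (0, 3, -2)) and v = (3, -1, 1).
proj_W(v) = (0, -15/13, 10/13)

Set up U = [u_1 | ... | u_1] ∈ R^(3×1). The projector onto W = col(U) is P = U (U^T U)^(-1) U^T.
Compute U^T U =
  [13],
and U^T v = (-5).
Solve U^T U · c = U^T v for the coefficients: c = (-5/13). The projection is proj_W(v) = U c.
Check: (v - proj_W(v)) · u_1 = 0  (should be 0).
Result: proj_W(v) = (0, -15/13, 10/13).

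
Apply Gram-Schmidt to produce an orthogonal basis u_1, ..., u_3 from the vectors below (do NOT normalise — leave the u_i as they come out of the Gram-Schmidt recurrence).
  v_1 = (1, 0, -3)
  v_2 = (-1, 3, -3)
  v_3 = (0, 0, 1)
Orthogonal basis:
  u_1 = (1, 0, -3)
  u_2 = (-9/5, 3, -3/5)
  u_3 = (3/14, 1/7, 1/14)

Apply the Gram-Schmidt recurrence
  u_1 = v_1
  u_i = v_i − Σ_{j<i} ((v_i · u_j) / (u_j · u_j)) · u_j.

Step by step this gives:
  u_1 = (1, 0, -3)
  u_2 = (-9/5, 3, -3/5)
  u_3 = (3/14, 1/7, 1/14)

Orthogonality check:
  u_2 · u_1 = 0 (should be 0)
  u_3 · u_1 = 0 (should be 0)
  u_3 · u_2 = 0 (should be 0)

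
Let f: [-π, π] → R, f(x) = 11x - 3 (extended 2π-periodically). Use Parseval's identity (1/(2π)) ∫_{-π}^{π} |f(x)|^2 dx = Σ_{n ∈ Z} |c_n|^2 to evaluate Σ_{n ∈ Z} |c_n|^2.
Σ |c_n|^2 = 121π^2/3 + 9

Expand and integrate term by term over [-π, π]:
  ∫ (11x)^2 dx = 121·(2π^3/3); ∫ 2·11·(-3)·x dx = 0 (odd integrand); ∫ (-3)^2 dx = 9·2π.
So (1/(2π)) ∫_{-π}^{π} (11x - 3)^2 dx = 121π^2/3 + 9 = 121π^2/3 + 9.
Parseval ⇒ Σ |c_n|^2 = 121π^2/3 + 9.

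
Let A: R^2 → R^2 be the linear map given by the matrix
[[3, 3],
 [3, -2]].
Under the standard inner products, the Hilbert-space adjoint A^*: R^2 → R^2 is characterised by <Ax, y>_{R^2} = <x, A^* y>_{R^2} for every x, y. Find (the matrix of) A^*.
A^* = A^T =
[[3, 3],
 [3, -2]]

For real matrices with standard dot products, the defining identity <Ax, y> = <x, A^* y> gives (Ax)^T y = x^T (A^*) y, i.e. x^T A^T y = x^T (A^*) y. Since this holds for all x, y, we must have A^* = A^T. Therefore
A^* =
[[3, 3],
 [3, -2]].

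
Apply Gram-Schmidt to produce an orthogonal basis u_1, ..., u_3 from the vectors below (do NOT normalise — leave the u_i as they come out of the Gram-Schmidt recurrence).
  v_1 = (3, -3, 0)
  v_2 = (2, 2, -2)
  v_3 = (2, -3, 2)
Orthogonal basis:
  u_1 = (3, -3, 0)
  u_2 = (2, 2, -2)
  u_3 = (1/2, 1/2, 1)

Apply the Gram-Schmidt recurrence
  u_1 = v_1
  u_i = v_i − Σ_{j<i} ((v_i · u_j) / (u_j · u_j)) · u_j.

Step by step this gives:
  u_1 = (3, -3, 0)
  u_2 = (2, 2, -2)
  u_3 = (1/2, 1/2, 1)

Orthogonality check:
  u_2 · u_1 = 0 (should be 0)
  u_3 · u_1 = 0 (should be 0)
  u_3 · u_2 = 0 (should be 0)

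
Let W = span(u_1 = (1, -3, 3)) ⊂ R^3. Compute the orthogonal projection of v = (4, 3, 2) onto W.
proj_W(v) = (1/19, -3/19, 3/19)

Set up U = [u_1 | ... | u_1] ∈ R^(3×1). The projector onto W = col(U) is P = U (U^T U)^(-1) U^T.
Compute U^T U =
  [19],
and U^T v = (1).
Solve U^T U · c = U^T v for the coefficients: c = (1/19). The projection is proj_W(v) = U c.
Check: (v - proj_W(v)) · u_1 = 0  (should be 0).
Result: proj_W(v) = (1/19, -3/19, 3/19).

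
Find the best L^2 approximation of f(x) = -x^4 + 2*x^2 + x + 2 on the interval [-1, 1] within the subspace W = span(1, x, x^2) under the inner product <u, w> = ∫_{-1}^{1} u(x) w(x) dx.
g(x) = 8*x^2/7 + x + 73/35

The best approximation g ∈ W is the orthogonal projection of f onto W. Writing g = a_0 + a_1 x + a_2 x^2, the coefficients solve the normal equations G · a = b where
  G_{ij} = <φ_i, φ_j> and b_i = <f, φ_i>, with φ_0 = 1, φ_1 = x, φ_2 = x^2.
G =
  [2, 0, 2/3]
  [0, 2/3, 0]
  [2/3, 0, 2/5],
b = (74/15, 2/3, 194/105).
Solving gives a_0 = 73/35, a_1 = 1, a_2 = 8/7, so
  g(x) = 8*x^2/7 + x + 73/35.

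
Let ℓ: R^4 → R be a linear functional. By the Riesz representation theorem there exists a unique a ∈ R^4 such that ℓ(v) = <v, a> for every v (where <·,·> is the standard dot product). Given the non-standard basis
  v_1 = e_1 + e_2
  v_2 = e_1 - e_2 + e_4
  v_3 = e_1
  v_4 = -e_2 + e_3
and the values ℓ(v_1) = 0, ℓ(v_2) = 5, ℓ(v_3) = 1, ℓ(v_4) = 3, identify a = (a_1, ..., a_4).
a = (1, -1, 2, 3)

Write a = (a_1, ..., a_4) in the standard basis. For each basis vector v_i, ℓ(v_i) = <v_i, a> is a linear equation in the a_j's. Collect the n equations into a matrix system V a = ℓ, where row i of V is v_i (expressed in the standard basis). Since V is invertible (lower-triangular with 1s on the diagonal, up to permutation), solve by back-substitution:
  V =
[[1, 1, 0, 0],
 [1, -1, 0, 1],
 [1, 0, 0, 0],
 [0, -1, 1, 0]]
  V a = (0, 5, 1, 3)
Solving gives a = (1, -1, 2, 3).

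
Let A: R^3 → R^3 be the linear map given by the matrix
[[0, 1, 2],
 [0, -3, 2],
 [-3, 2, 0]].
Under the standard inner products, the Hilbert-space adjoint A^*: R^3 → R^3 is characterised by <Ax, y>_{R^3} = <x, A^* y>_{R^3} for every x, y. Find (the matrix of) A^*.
A^* = A^T =
[[0, 0, -3],
 [1, -3, 2],
 [2, 2, 0]]

For real matrices with standard dot products, the defining identity <Ax, y> = <x, A^* y> gives (Ax)^T y = x^T (A^*) y, i.e. x^T A^T y = x^T (A^*) y. Since this holds for all x, y, we must have A^* = A^T. Therefore
A^* =
[[0, 0, -3],
 [1, -3, 2],
 [2, 2, 0]].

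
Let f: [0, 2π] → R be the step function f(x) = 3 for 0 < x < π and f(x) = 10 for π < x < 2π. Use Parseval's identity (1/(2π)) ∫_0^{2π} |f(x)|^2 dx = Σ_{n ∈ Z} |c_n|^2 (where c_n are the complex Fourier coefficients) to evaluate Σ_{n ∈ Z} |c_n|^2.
Σ |c_n|^2 = 109/2

Parseval equates the L^2 energy of f (normalised by 1/(2π)) with the ℓ^2 sum of its Fourier coefficients: (1/(2π)) ∫_0^{2π} |f|^2 = Σ |c_n|^2.
Compute the left side: (1/(2π)) [∫_0^π 3^2 dx + ∫_π^{2π} 10^2 dx] = (1/(2π)) · (9π + 100π) = (9 + 100)/2 = 109/2.
So Σ_{n ∈ Z} |c_n|^2 = 109/2.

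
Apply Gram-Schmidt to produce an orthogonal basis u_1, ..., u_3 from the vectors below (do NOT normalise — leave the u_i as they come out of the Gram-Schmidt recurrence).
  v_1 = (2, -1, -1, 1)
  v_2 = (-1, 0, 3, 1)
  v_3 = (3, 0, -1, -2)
Orthogonal basis:
  u_1 = (2, -1, -1, 1)
  u_2 = (1/7, -4/7, 17/7, 11/7)
  u_3 = (101/61, 23/61, 70/61, -109/61)

Apply the Gram-Schmidt recurrence
  u_1 = v_1
  u_i = v_i − Σ_{j<i} ((v_i · u_j) / (u_j · u_j)) · u_j.

Step by step this gives:
  u_1 = (2, -1, -1, 1)
  u_2 = (1/7, -4/7, 17/7, 11/7)
  u_3 = (101/61, 23/61, 70/61, -109/61)

Orthogonality check:
  u_2 · u_1 = 0 (should be 0)
  u_3 · u_1 = 0 (should be 0)
  u_3 · u_2 = 0 (should be 0)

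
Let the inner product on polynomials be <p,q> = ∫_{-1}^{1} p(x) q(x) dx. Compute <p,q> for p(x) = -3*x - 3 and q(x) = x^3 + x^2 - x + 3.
<p,q> = -96/5

Expand the product: p(x)·q(x) = -3*x^4 - 6*x^3 - 6*x - 9.
∫_{-1}^{1} of each monomial x^k gives [2/(k+1) if k even, 0 if k odd]. Integrating term-by-term (or equivalently evaluating the antiderivative F(x) = -3*x^5/5 - 3*x^4/2 - 3*x^2 - 9*x at the endpoints):
  F(1) − F(−1) = -141/10 − (51/10) = -96/5.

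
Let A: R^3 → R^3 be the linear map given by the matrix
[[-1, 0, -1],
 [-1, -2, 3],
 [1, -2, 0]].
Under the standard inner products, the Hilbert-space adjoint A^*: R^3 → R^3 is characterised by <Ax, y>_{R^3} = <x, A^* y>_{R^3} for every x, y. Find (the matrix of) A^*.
A^* = A^T =
[[-1, -1, 1],
 [0, -2, -2],
 [-1, 3, 0]]

For real matrices with standard dot products, the defining identity <Ax, y> = <x, A^* y> gives (Ax)^T y = x^T (A^*) y, i.e. x^T A^T y = x^T (A^*) y. Since this holds for all x, y, we must have A^* = A^T. Therefore
A^* =
[[-1, -1, 1],
 [0, -2, -2],
 [-1, 3, 0]].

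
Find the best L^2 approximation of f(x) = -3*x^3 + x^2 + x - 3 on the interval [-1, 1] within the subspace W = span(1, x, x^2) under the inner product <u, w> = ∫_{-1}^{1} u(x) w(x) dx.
g(x) = x^2 - 4*x/5 - 3

The best approximation g ∈ W is the orthogonal projection of f onto W. Writing g = a_0 + a_1 x + a_2 x^2, the coefficients solve the normal equations G · a = b where
  G_{ij} = <φ_i, φ_j> and b_i = <f, φ_i>, with φ_0 = 1, φ_1 = x, φ_2 = x^2.
G =
  [2, 0, 2/3]
  [0, 2/3, 0]
  [2/3, 0, 2/5],
b = (-16/3, -8/15, -8/5).
Solving gives a_0 = -3, a_1 = -4/5, a_2 = 1, so
  g(x) = x^2 - 4*x/5 - 3.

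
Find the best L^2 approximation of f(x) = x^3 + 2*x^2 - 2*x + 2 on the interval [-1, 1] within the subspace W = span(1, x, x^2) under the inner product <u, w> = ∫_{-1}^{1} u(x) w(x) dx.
g(x) = 2*x^2 - 7*x/5 + 2

The best approximation g ∈ W is the orthogonal projection of f onto W. Writing g = a_0 + a_1 x + a_2 x^2, the coefficients solve the normal equations G · a = b where
  G_{ij} = <φ_i, φ_j> and b_i = <f, φ_i>, with φ_0 = 1, φ_1 = x, φ_2 = x^2.
G =
  [2, 0, 2/3]
  [0, 2/3, 0]
  [2/3, 0, 2/5],
b = (16/3, -14/15, 32/15).
Solving gives a_0 = 2, a_1 = -7/5, a_2 = 2, so
  g(x) = 2*x^2 - 7*x/5 + 2.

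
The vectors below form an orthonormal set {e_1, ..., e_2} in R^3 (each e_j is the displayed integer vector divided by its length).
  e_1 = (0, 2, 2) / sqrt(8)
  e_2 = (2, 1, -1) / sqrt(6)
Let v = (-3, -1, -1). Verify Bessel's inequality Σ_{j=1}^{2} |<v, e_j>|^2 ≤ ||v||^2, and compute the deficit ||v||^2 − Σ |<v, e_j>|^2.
Σ |<v, e_j>|^2 = 8; ||v||^2 = 11; deficit = 3

Write each e_j = u_j / sqrt(<u_j, u_j>) where u_j is the displayed integer vector. Then <v, e_j> = <v, u_j> / sqrt(<u_j, u_j>), so |<v, e_j>|^2 = <v, u_j>^2 / <u_j, u_j>.
Coefficients: <v, e_1> = -4/sqrt(8), <v, e_2> = -6/sqrt(6).
Square and sum: Σ |<v, e_j>|^2 = 8.
Compute ||v||^2 = v·v = 11.
Deficit = 11 − 8 = 3 ≥ 0, confirming Bessel's inequality. (The deficit equals ||v − Σ <v,e_j> e_j||^2, the squared distance from v to span{e_j}.)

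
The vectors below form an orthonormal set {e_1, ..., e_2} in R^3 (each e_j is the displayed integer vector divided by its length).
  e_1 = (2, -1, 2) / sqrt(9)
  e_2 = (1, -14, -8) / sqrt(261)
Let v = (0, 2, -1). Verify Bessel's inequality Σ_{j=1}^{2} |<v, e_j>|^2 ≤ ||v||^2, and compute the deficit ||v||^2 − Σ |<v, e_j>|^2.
Σ |<v, e_j>|^2 = 96/29; ||v||^2 = 5; deficit = 49/29

Write each e_j = u_j / sqrt(<u_j, u_j>) where u_j is the displayed integer vector. Then <v, e_j> = <v, u_j> / sqrt(<u_j, u_j>), so |<v, e_j>|^2 = <v, u_j>^2 / <u_j, u_j>.
Coefficients: <v, e_1> = -4/sqrt(9), <v, e_2> = -20/sqrt(261).
Square and sum: Σ |<v, e_j>|^2 = 96/29.
Compute ||v||^2 = v·v = 5.
Deficit = 5 − 96/29 = 49/29 ≥ 0, confirming Bessel's inequality. (The deficit equals ||v − Σ <v,e_j> e_j||^2, the squared distance from v to span{e_j}.)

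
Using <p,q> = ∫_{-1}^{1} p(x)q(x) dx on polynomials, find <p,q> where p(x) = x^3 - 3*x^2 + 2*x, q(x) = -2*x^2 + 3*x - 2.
<p,q> = 58/5

Expand the product: p(x)·q(x) = -2*x^5 + 9*x^4 - 15*x^3 + 12*x^2 - 4*x.
∫_{-1}^{1} of each monomial x^k gives [2/(k+1) if k even, 0 if k odd]. Integrating term-by-term (or equivalently evaluating the antiderivative F(x) = -x^6/3 + 9*x^5/5 - 15*x^4/4 + 4*x^3 - 2*x^2 at the endpoints):
  F(1) − F(−1) = -17/60 − (-713/60) = 58/5.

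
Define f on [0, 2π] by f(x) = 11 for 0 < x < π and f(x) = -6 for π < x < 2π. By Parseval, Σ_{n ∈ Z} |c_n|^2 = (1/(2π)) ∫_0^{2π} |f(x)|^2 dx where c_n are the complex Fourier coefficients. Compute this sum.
Σ |c_n|^2 = 157/2

Parseval equates the L^2 energy of f (normalised by 1/(2π)) with the ℓ^2 sum of its Fourier coefficients: (1/(2π)) ∫_0^{2π} |f|^2 = Σ |c_n|^2.
Compute the left side: (1/(2π)) [∫_0^π 11^2 dx + ∫_π^{2π} (-6)^2 dx] = (1/(2π)) · (121π + 36π) = (121 + 36)/2 = 157/2.
So Σ_{n ∈ Z} |c_n|^2 = 157/2.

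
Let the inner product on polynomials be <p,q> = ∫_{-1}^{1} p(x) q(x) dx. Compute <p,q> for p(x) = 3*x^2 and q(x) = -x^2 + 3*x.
<p,q> = -6/5

Expand the product: p(x)·q(x) = -3*x^4 + 9*x^3.
∫_{-1}^{1} of each monomial x^k gives [2/(k+1) if k even, 0 if k odd]. Integrating term-by-term (or equivalently evaluating the antiderivative F(x) = -3*x^5/5 + 9*x^4/4 at the endpoints):
  F(1) − F(−1) = 33/20 − (57/20) = -6/5.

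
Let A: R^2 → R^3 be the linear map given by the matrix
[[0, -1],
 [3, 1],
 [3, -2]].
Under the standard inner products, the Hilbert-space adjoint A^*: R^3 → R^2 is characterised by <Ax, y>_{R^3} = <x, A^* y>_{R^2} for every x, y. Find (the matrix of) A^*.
A^* = A^T =
[[0, 3, 3],
 [-1, 1, -2]]

For real matrices with standard dot products, the defining identity <Ax, y> = <x, A^* y> gives (Ax)^T y = x^T (A^*) y, i.e. x^T A^T y = x^T (A^*) y. Since this holds for all x, y, we must have A^* = A^T. Therefore
A^* =
[[0, 3, 3],
 [-1, 1, -2]].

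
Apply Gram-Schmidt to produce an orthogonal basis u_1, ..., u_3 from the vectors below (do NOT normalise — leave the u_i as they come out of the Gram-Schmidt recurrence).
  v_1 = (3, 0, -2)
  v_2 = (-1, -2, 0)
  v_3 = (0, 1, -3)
Orthogonal basis:
  u_1 = (3, 0, -2)
  u_2 = (-4/13, -2, -6/13)
  u_3 = (-10/7, 5/7, -15/7)

Apply the Gram-Schmidt recurrence
  u_1 = v_1
  u_i = v_i − Σ_{j<i} ((v_i · u_j) / (u_j · u_j)) · u_j.

Step by step this gives:
  u_1 = (3, 0, -2)
  u_2 = (-4/13, -2, -6/13)
  u_3 = (-10/7, 5/7, -15/7)

Orthogonality check:
  u_2 · u_1 = 0 (should be 0)
  u_3 · u_1 = 0 (should be 0)
  u_3 · u_2 = 0 (should be 0)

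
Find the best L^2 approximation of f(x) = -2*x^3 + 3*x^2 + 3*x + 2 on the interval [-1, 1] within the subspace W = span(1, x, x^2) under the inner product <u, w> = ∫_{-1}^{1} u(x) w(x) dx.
g(x) = 3*x^2 + 9*x/5 + 2

The best approximation g ∈ W is the orthogonal projection of f onto W. Writing g = a_0 + a_1 x + a_2 x^2, the coefficients solve the normal equations G · a = b where
  G_{ij} = <φ_i, φ_j> and b_i = <f, φ_i>, with φ_0 = 1, φ_1 = x, φ_2 = x^2.
G =
  [2, 0, 2/3]
  [0, 2/3, 0]
  [2/3, 0, 2/5],
b = (6, 6/5, 38/15).
Solving gives a_0 = 2, a_1 = 9/5, a_2 = 3, so
  g(x) = 3*x^2 + 9*x/5 + 2.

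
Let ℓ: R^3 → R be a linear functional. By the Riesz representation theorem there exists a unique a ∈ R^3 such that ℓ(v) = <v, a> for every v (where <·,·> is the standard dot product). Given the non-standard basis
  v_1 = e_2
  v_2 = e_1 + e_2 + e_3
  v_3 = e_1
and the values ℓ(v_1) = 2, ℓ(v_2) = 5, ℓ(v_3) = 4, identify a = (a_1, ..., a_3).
a = (4, 2, -1)

Write a = (a_1, ..., a_3) in the standard basis. For each basis vector v_i, ℓ(v_i) = <v_i, a> is a linear equation in the a_j's. Collect the n equations into a matrix system V a = ℓ, where row i of V is v_i (expressed in the standard basis). Since V is invertible (lower-triangular with 1s on the diagonal, up to permutation), solve by back-substitution:
  V =
[[0, 1, 0],
 [1, 1, 1],
 [1, 0, 0]]
  V a = (2, 5, 4)
Solving gives a = (4, 2, -1).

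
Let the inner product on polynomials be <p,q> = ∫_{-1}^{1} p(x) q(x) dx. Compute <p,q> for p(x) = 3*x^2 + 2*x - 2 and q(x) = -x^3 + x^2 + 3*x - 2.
<p,q> = 106/15

Expand the product: p(x)·q(x) = -3*x^5 + x^4 + 13*x^3 - 2*x^2 - 10*x + 4.
∫_{-1}^{1} of each monomial x^k gives [2/(k+1) if k even, 0 if k odd]. Integrating term-by-term (or equivalently evaluating the antiderivative F(x) = -x^6/2 + x^5/5 + 13*x^4/4 - 2*x^3/3 - 5*x^2 + 4*x at the endpoints):
  F(1) − F(−1) = 77/60 − (-347/60) = 106/15.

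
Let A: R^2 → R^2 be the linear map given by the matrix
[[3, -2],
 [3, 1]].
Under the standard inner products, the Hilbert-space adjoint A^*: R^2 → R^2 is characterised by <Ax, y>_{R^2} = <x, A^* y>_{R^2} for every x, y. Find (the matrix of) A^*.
A^* = A^T =
[[3, 3],
 [-2, 1]]

For real matrices with standard dot products, the defining identity <Ax, y> = <x, A^* y> gives (Ax)^T y = x^T (A^*) y, i.e. x^T A^T y = x^T (A^*) y. Since this holds for all x, y, we must have A^* = A^T. Therefore
A^* =
[[3, 3],
 [-2, 1]].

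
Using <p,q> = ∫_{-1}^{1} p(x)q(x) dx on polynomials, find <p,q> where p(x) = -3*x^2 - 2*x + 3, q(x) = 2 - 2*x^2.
<p,q> = 32/5

Expand the product: p(x)·q(x) = 6*x^4 + 4*x^3 - 12*x^2 - 4*x + 6.
∫_{-1}^{1} of each monomial x^k gives [2/(k+1) if k even, 0 if k odd]. Integrating term-by-term (or equivalently evaluating the antiderivative F(x) = 6*x^5/5 + x^4 - 4*x^3 - 2*x^2 + 6*x at the endpoints):
  F(1) − F(−1) = 11/5 − (-21/5) = 32/5.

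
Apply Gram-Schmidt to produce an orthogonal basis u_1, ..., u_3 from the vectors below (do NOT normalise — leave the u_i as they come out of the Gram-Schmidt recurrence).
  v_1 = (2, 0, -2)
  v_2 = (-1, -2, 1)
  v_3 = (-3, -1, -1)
Orthogonal basis:
  u_1 = (2, 0, -2)
  u_2 = (0, -2, 0)
  u_3 = (-2, 0, -2)

Apply the Gram-Schmidt recurrence
  u_1 = v_1
  u_i = v_i − Σ_{j<i} ((v_i · u_j) / (u_j · u_j)) · u_j.

Step by step this gives:
  u_1 = (2, 0, -2)
  u_2 = (0, -2, 0)
  u_3 = (-2, 0, -2)

Orthogonality check:
  u_2 · u_1 = 0 (should be 0)
  u_3 · u_1 = 0 (should be 0)
  u_3 · u_2 = 0 (should be 0)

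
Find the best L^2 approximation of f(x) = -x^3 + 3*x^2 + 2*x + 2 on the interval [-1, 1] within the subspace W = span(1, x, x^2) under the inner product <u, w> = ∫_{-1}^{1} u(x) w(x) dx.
g(x) = 3*x^2 + 7*x/5 + 2

The best approximation g ∈ W is the orthogonal projection of f onto W. Writing g = a_0 + a_1 x + a_2 x^2, the coefficients solve the normal equations G · a = b where
  G_{ij} = <φ_i, φ_j> and b_i = <f, φ_i>, with φ_0 = 1, φ_1 = x, φ_2 = x^2.
G =
  [2, 0, 2/3]
  [0, 2/3, 0]
  [2/3, 0, 2/5],
b = (6, 14/15, 38/15).
Solving gives a_0 = 2, a_1 = 7/5, a_2 = 3, so
  g(x) = 3*x^2 + 7*x/5 + 2.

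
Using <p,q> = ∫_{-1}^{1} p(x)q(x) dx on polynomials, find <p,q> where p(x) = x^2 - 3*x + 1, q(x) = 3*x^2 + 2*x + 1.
<p,q> = 28/15

Expand the product: p(x)·q(x) = 3*x^4 - 7*x^3 - 2*x^2 - x + 1.
∫_{-1}^{1} of each monomial x^k gives [2/(k+1) if k even, 0 if k odd]. Integrating term-by-term (or equivalently evaluating the antiderivative F(x) = 3*x^5/5 - 7*x^4/4 - 2*x^3/3 - x^2/2 + x at the endpoints):
  F(1) − F(−1) = -79/60 − (-191/60) = 28/15.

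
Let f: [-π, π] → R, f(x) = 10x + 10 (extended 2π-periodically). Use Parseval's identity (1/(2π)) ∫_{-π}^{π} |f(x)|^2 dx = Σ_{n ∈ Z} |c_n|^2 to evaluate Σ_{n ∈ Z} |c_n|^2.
Σ |c_n|^2 = 100π^2/3 + 100

Expand and integrate term by term over [-π, π]:
  ∫ (10x)^2 dx = 100·(2π^3/3); ∫ 2·10·(10)·x dx = 0 (odd integrand); ∫ 10^2 dx = 100·2π.
So (1/(2π)) ∫_{-π}^{π} (10x + 10)^2 dx = 100π^2/3 + 100 = 100π^2/3 + 100.
Parseval ⇒ Σ |c_n|^2 = 100π^2/3 + 100.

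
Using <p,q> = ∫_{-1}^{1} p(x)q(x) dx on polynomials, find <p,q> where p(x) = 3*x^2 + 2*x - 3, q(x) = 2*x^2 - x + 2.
<p,q> = -164/15

Expand the product: p(x)·q(x) = 6*x^4 + x^3 - 2*x^2 + 7*x - 6.
∫_{-1}^{1} of each monomial x^k gives [2/(k+1) if k even, 0 if k odd]. Integrating term-by-term (or equivalently evaluating the antiderivative F(x) = 6*x^5/5 + x^4/4 - 2*x^3/3 + 7*x^2/2 - 6*x at the endpoints):
  F(1) − F(−1) = -103/60 − (553/60) = -164/15.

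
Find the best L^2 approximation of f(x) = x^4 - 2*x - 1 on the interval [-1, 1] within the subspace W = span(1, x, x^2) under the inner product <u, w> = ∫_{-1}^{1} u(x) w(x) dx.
g(x) = 6*x^2/7 - 2*x - 38/35

The best approximation g ∈ W is the orthogonal projection of f onto W. Writing g = a_0 + a_1 x + a_2 x^2, the coefficients solve the normal equations G · a = b where
  G_{ij} = <φ_i, φ_j> and b_i = <f, φ_i>, with φ_0 = 1, φ_1 = x, φ_2 = x^2.
G =
  [2, 0, 2/3]
  [0, 2/3, 0]
  [2/3, 0, 2/5],
b = (-8/5, -4/3, -8/21).
Solving gives a_0 = -38/35, a_1 = -2, a_2 = 6/7, so
  g(x) = 6*x^2/7 - 2*x - 38/35.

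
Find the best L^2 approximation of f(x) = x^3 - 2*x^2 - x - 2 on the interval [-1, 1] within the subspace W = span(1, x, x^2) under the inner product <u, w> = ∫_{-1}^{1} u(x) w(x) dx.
g(x) = -2*x^2 - 2*x/5 - 2

The best approximation g ∈ W is the orthogonal projection of f onto W. Writing g = a_0 + a_1 x + a_2 x^2, the coefficients solve the normal equations G · a = b where
  G_{ij} = <φ_i, φ_j> and b_i = <f, φ_i>, with φ_0 = 1, φ_1 = x, φ_2 = x^2.
G =
  [2, 0, 2/3]
  [0, 2/3, 0]
  [2/3, 0, 2/5],
b = (-16/3, -4/15, -32/15).
Solving gives a_0 = -2, a_1 = -2/5, a_2 = -2, so
  g(x) = -2*x^2 - 2*x/5 - 2.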